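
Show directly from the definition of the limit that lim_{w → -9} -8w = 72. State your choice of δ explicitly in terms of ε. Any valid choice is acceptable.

Let ε > 0 be given. We need δ > 0 so that 0 < |w + 9| < δ implies |(-8w) − 72| < ε.
Since (-8w) − 72 = -8(w + 9), we have |(-8w) − 72| = 8|w + 9|.
Thus it suffices that |w + 9| < ε/8.
Take δ = ε/8. If 0 < |w + 9| < δ then |(-8w) − 72| = 8|w + 9| < 8·(ε/8) = ε.

δ = ε/8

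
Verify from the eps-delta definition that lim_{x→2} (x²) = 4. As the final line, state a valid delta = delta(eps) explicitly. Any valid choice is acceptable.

Fix eps > 0. We seek delta > 0 with 0 < |x − 2| < delta ⇒ |x² − 4| < eps.
Factor: x² − 4 = (x − 2)(x + 2), so |x² − 4| = |x − 2|·|x + 2|.
Impose delta ≤ 1 so that |x| < 3; then |x + 2| ≤ 5.
Hence |x² − 4| ≤ 5|x − 2|, which is < eps once |x − 2| < eps/5.
Take delta = min(1, eps/5). If 0 < |x − 2| < delta then both bounds hold and |x² − 4| ≤ 5|x − 2| < 5·(eps/5) = eps.

delta = min(1, eps/5)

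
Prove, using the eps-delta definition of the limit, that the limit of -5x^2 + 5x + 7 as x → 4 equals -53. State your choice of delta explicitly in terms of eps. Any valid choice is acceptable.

delta = min(2, eps/45)

Fix eps > 0. We want delta > 0 such that 0 < |x − 4| < delta implies |(-5x^2 + 5x + 7) + 53| < eps.
(-5x^2 + 5x + 7) + 53 = -5x^2 + 5x + 60 = (x − 4)(-5x - 15).
So |(-5x^2 + 5x + 7) + 53| = |x − 4|·|-5x - 15|.
Assume first that |x − 4| < 2, so |x| < 6. Then |-5x - 15| ≤ 5·6 + 15 = 45.
Hence |(-5x^2 + 5x + 7) + 53| ≤ 45|x − 4| < eps provided |x − 4| < eps/45.
Choosing delta = min(2, eps/45) ensures both conditions, hence |(-5x^2 + 5x + 7) + 53| < eps.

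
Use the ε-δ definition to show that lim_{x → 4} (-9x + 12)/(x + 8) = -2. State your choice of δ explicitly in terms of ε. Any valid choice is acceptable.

δ = min(6, (6/7)ε)

Let ε > 0. We want δ > 0 with 0 < |x − 4| < δ ⇒ |(-9x + 12)/(x + 8) + 2| < ε.
Combining over a common denominator, (-9x + 12)/(x + 8) + 2 = [(-9x + 12)·12 − (-24)·(x + 8)] / [12·(x + 8)] = -84(x − 4) / (12(x + 8)).
So |(-9x + 12)/(x + 8) + 2| = 84|x − 4| / (12·|x + 8|).
Require δ ≤ 6, so |x + 8| ≥ |12| − |x − 4| > 12 − 6 = 6.
Hence |(-9x + 12)/(x + 8) + 2| < 84|x − 4|/(12·6) = (7/6)|x − 4|, which is < ε once |x − 4| < (6/7)ε.
Take δ = min(6, (6/7)ε). Then 0 < |x − 4| < δ forces both bounds, so |(-9x + 12)/(x + 8) + 2| < ε.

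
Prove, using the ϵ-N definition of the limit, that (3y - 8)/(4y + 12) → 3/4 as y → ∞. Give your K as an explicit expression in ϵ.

Fix ϵ > 0. We seek K > 0 such that y > K implies |(3y - 8)/(4y + 12) − (3/4)| < ϵ.
(3y - 8)/(4y + 12) − (3/4) = (4(3y - 8) − 3(4y + 12)) / (4(4y + 12)) = -68/(4(4y + 12)).
For y > 0 we have 4y + 12 > 4y, so |(3y - 8)/(4y + 12) − (3/4)| = 68/(4(4y + 12)) < 68/(4·4y) = (17/4)/y.
Thus |(3y - 8)/(4y + 12) − (3/4)| < ϵ whenever y > (17/4)/ϵ.
Take K = (17/4)/ϵ. If y > K then |(3y - 8)/(4y + 12) − (3/4)| < (17/4)/y < ϵ.

K = (17/4)/ϵ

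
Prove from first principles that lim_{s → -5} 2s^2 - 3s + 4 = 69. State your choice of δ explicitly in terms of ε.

Suppose ε > 0. We want δ > 0 such that 0 < |s + 5| < δ implies |(2s^2 - 3s + 4) − 69| < ε.
(2s^2 - 3s + 4) − 69 = 2s^2 - 3s - 65 = (s + 5)(2s - 13).
So |(2s^2 - 3s + 4) − 69| = |s + 5|·|2s - 13|.
Require δ ≤ 1. Then |s + 5| < 1 gives |s| < 6, and by the triangle inequality |2s - 13| ≤ 2·6 + 13 = 25.
Hence |(2s^2 - 3s + 4) − 69| ≤ 25|s + 5| < ε provided |s + 5| < ε/25.
Choosing δ = min(1, ε/25) ensures both conditions, hence |(2s^2 - 3s + 4) − 69| < ε.

δ = min(1, ε/25)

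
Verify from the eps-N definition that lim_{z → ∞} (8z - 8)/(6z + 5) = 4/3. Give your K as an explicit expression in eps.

Let eps > 0 be given. We seek K > 0 such that z > K implies |(8z - 8)/(6z + 5) − (4/3)| < eps.
(8z - 8)/(6z + 5) − (4/3) = (6(8z - 8) − 8(6z + 5)) / (6(6z + 5)) = -88/(6(6z + 5)).
For z > 0 we have 6z + 5 > 6z, so |(8z - 8)/(6z + 5) − (4/3)| = 88/(6(6z + 5)) < 88/(6·6z) = (22/9)/z.
Thus |(8z - 8)/(6z + 5) − (4/3)| < eps whenever z > (22/9)/eps.
Take K = (22/9)/eps. If z > K then |(8z - 8)/(6z + 5) − (4/3)| < (22/9)/z < eps.

K = (22/9)/eps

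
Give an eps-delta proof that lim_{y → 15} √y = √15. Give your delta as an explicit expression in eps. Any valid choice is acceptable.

delta = min(15, √15·eps)

Let eps > 0 be given. We want delta > 0 such that 0 < |y − 15| < delta implies |√y − √15| < eps.
Rationalise: √y − √15 = (y − 15)/(√y + √15), so |√y − √15| = |y − 15|/(√y + √15).
Restrict delta ≤ 15 so that |y − 15| < 15 forces y > 0, and then √y + √15 > √15.
Hence |√y − √15| < |y − 15|/√15, which is < eps once |y − 15| < √15·eps.
Take delta = min(15, √15·eps). If 0 < |y − 15| < delta then y > 0 and |√y − √15| < |y − 15|/√15 < eps.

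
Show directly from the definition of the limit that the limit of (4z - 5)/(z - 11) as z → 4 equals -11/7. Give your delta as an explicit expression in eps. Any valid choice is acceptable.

Let eps > 0 be given. We want delta > 0 with 0 < |z − 4| < delta ⇒ |(4z - 5)/(z - 11) + 11/7| < eps.
Combining over a common denominator, (4z - 5)/(z - 11) + 11/7 = [(4z - 5)·(-7) − 11·(z - 11)] / [(-7)·(z - 11)] = -39(z − 4) / ((-7)(z - 11)).
So |(4z - 5)/(z - 11) + 11/7| = 39|z − 4| / (7·|z − 11|).
Require delta ≤ 7/2, so |z − 11| ≥ |-7| − |z − 4| > 7 − 7/2 = 7/2.
Hence |(4z - 5)/(z - 11) + 11/7| < 39|z − 4|/(7·(7/2)) = (78/49)|z − 4|, which is < eps once |z − 4| < (49/78)eps.
Take delta = min(7/2, (49/78)eps). Then 0 < |z − 4| < delta forces both bounds, so |(4z - 5)/(z - 11) + 11/7| < eps.

delta = min(7/2, (49/78)eps)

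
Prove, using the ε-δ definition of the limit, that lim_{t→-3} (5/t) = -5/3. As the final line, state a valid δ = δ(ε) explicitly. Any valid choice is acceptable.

Suppose ε > 0. We seek δ > 0 such that 0 < |t + 3| < δ implies |5/t + 5/3| < ε.
|5/t + 5/3| = 5·|-3 − t|/(3·|t|) = 5|t + 3|/(3|t|).
Restrict δ ≤ 3/2. Then |t + 3| < 3/2 gives |t| > 3/2, so 3|t| > 9/2.
Then |5/t + 5/3| < 5|t + 3|/(9/2), which is < ε when |t + 3| < (9/10)ε.
Take δ = min(3/2, (9/10)ε). Then 0 < |t + 3| < δ gives both |t + 3| < 3/2 and |t + 3| < (9/10)ε, so |5/t + 5/3| < ε.

δ = min(3/2, (9/10)ε)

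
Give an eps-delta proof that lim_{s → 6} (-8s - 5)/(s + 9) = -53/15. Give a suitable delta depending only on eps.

delta = min(15/2, (225/134)eps)

Let eps > 0. We want delta > 0 with 0 < |s − 6| < delta ⇒ |(-8s - 5)/(s + 9) + 53/15| < eps.
Combining over a common denominator, (-8s - 5)/(s + 9) + 53/15 = [(-8s - 5)·15 − (-53)·(s + 9)] / [15·(s + 9)] = -67(s − 6) / (15(s + 9)).
So |(-8s - 5)/(s + 9) + 53/15| = 67|s − 6| / (15·|s + 9|).
Restrict delta ≤ 15/2. Then |s − 6| < 15/2 gives |s + 9| = |(s − 6) + 15| ≥ 15 − 15/2 = 15/2.
Hence |(-8s - 5)/(s + 9) + 53/15| < 67|s − 6|/(15·(15/2)) = (134/225)|s − 6|, which is < eps once |s − 6| < (225/134)eps.
Take delta = min(15/2, (225/134)eps). Then 0 < |s − 6| < delta forces both bounds, so |(-8s - 5)/(s + 9) + 53/15| < eps.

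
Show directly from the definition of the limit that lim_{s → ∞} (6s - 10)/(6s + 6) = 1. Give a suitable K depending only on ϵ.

Suppose ϵ > 0. We seek K > 0 such that s > K implies |(6s - 10)/(6s + 6) − 1| < ϵ.
(6s - 10)/(6s + 6) − 1 = (6(6s - 10) − 6(6s + 6)) / (6(6s + 6)) = -96/(6(6s + 6)).
For s > 0 we have 6s + 6 > 6s, so |(6s - 10)/(6s + 6) − 1| = 96/(6(6s + 6)) < 96/(6·6s) = (8/3)/s.
Thus |(6s - 10)/(6s + 6) − 1| < ϵ whenever s > (8/3)/ϵ.
Take K = (8/3)/ϵ. If s > K then |(6s - 10)/(6s + 6) − 1| < (8/3)/s < ϵ.

K = (8/3)/ϵ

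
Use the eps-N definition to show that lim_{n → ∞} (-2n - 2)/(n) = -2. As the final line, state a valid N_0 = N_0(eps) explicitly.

Suppose eps > 0. For n ≥ 1, |(-2n - 2)/(n) + 2| = |-2|/((n)) = 2/((n)).
Since n ≥ n for n ≥ 1, this is ≤ 2/(n) = 2/n.
So |(-2n - 2)/(n) + 2| < eps whenever n > 2/eps.
Take N_0 = 2/eps. If n > N_0 then |(-2n - 2)/(n) + 2| ≤ 2/n < eps.

N_0 = 2/eps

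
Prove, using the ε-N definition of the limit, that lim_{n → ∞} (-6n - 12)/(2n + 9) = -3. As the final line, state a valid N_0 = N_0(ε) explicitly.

N_0 = (15/2)/ε

Suppose ε > 0. For n ≥ 1, |(-6n - 12)/(2n + 9) + 3| = |30|/(2(2n + 9)) = 30/(2(2n + 9)).
Since 2n + 9 ≥ 2n for n ≥ 1, this is ≤ 30/(2·2n) = (15/2)/n.
So |(-6n - 12)/(2n + 9) + 3| < ε whenever n > (15/2)/ε.
Take N_0 = (15/2)/ε. If n > N_0 then |(-6n - 12)/(2n + 9) + 3| ≤ (15/2)/n < ε.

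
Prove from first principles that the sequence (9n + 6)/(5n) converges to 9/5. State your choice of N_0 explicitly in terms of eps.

N_0 = (6/5)/eps

Let eps > 0 be given. For n ≥ 1, |(9n + 6)/(5n) − (9/5)| = |30|/(5(5n)) = 30/(5(5n)).
Since 5n ≥ 5n for n ≥ 1, this is ≤ 30/(5·5n) = (6/5)/n.
So |(9n + 6)/(5n) − (9/5)| < eps whenever n > (6/5)/eps.
Take N_0 = (6/5)/eps. If n > N_0 then |(9n + 6)/(5n) − (9/5)| ≤ (6/5)/n < eps.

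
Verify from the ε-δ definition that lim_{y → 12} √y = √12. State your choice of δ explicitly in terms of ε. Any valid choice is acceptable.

δ = min(12, √12·ε)

Let ε > 0. We want δ > 0 such that 0 < |y − 12| < δ implies |√y − √12| < ε.
Multiplying by the conjugate, |√y − √12| = |y − 12|/(√y + √12).
Restrict δ ≤ 12 so that |y − 12| < 12 forces y > 0, and then √y + √12 > √12.
Hence |√y − √12| < |y − 12|/√12, which is < ε once |y − 12| < √12·ε.
Take δ = min(12, √12·ε). If 0 < |y − 12| < δ then y > 0 and |√y − √12| < |y − 12|/√12 < ε.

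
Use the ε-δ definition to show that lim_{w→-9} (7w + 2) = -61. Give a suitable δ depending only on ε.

Fix ε > 0. We need δ > 0 so that 0 < |w + 9| < δ implies |(7w + 2) + 61| < ε.
|(7w + 2) + 61| = |7w + 63| = 7|w + 9|.
So 7|w + 9| < ε exactly when |w + 9| < ε/7.
Choosing δ = ε/7 gives |(7w + 2) + 61| = 7|w + 9| < ε whenever |w + 9| < δ.

δ = ε/7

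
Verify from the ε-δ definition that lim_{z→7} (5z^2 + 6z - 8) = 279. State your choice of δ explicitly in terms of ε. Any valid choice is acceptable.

Let ε > 0. We want δ > 0 such that 0 < |z − 7| < δ implies |(5z^2 + 6z - 8) − 279| < ε.
(5z^2 + 6z - 8) − 279 = 5z^2 + 6z - 287 = (z − 7)(5z + 41).
So |(5z^2 + 6z - 8) − 279| = |z − 7|·|5z + 41|.
Require δ ≤ 1. Then |z − 7| < 1 gives |z| < 8, and by the triangle inequality |5z + 41| ≤ 5·8 + 41 = 81.
Hence |(5z^2 + 6z - 8) − 279| ≤ 81|z − 7| < ε provided |z − 7| < ε/81.
Choosing δ = min(1, ε/81) ensures both conditions, hence |(5z^2 + 6z - 8) − 279| < ε.

δ = min(1, ε/81)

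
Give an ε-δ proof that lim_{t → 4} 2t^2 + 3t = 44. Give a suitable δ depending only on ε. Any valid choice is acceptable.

δ = min(1, ε/21)

Let ε > 0 be given. We want δ > 0 such that 0 < |t − 4| < δ implies |(2t^2 + 3t) − 44| < ε.
(2t^2 + 3t) − 44 = 2t^2 + 3t - 44 = (t − 4)(2t + 11).
So |(2t^2 + 3t) − 44| = |t − 4|·|2t + 11|.
Require δ ≤ 1. Then |t − 4| < 1 gives |t| < 5, and by the triangle inequality |2t + 11| ≤ 2·5 + 11 = 21.
Hence |(2t^2 + 3t) − 44| ≤ 21|t − 4| < ε provided |t − 4| < ε/21.
Take δ = min(1, ε/21). Then 0 < |t − 4| < δ gives both |t − 4| < 1 and |t − 4| < ε/21, so |(2t^2 + 3t) − 44| < ε.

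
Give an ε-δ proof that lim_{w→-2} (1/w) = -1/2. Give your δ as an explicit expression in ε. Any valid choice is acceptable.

δ = min(1, 2ε)

Let ε > 0. We seek δ > 0 such that 0 < |w + 2| < δ implies |1/w + 1/2| < ε.
|1/w + 1/2| = |-2 − w|/(2·|w|) = |w + 2|/(2|w|).
Restrict δ ≤ 1. Then |w + 2| < 1 gives |w| > 1, so 2|w| > 2.
Then |1/w + 1/2| < |w + 2|/2, which is < ε when |w + 2| < 2ε.
Take δ = min(1, 2ε). Then 0 < |w + 2| < δ gives both |w + 2| < 1 and |w + 2| < 2ε, so |1/w + 1/2| < ε.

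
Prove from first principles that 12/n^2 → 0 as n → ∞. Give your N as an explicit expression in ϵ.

N = (12/ϵ)^{1/2}

Let ϵ > 0 be given. For n ≥ 1, |12/n^2 − 0| = 12/n^2.
12/n^2 < ϵ ⇔ n^2 > 12/ϵ ⇔ n > (12/ϵ)^{1/2}.
Take N = (12/ϵ)^{1/2}. Then n > N implies 12/n^2 < ϵ.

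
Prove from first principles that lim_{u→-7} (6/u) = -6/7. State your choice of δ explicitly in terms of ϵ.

Let ϵ > 0 be given. We seek δ > 0 such that 0 < |u + 7| < δ implies |6/u + 6/7| < ϵ.
|6/u + 6/7| = 6·|-7 − u|/(7·|u|) = 6|u + 7|/(7|u|).
Restrict δ ≤ 7/2. Then |u + 7| < 7/2 gives |u| > 7/2, so 7|u| > 49/2.
Then |6/u + 6/7| < 6|u + 7|/(49/2), which is < ϵ when |u + 7| < (49/12)ϵ.
Take δ = min(7/2, (49/12)ϵ). Then 0 < |u + 7| < δ gives both |u + 7| < 7/2 and |u + 7| < (49/12)ϵ, so |6/u + 6/7| < ϵ.

δ = min(7/2, (49/12)ϵ)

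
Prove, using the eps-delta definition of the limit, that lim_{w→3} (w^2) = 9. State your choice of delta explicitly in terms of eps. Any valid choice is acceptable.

delta = min(2, eps/8)

Let eps > 0. We seek delta > 0 with 0 < |w − 3| < delta ⇒ |w^2 − 9| < eps.
Factor: w^2 − 9 = (w − 3)(w + 3), so |w^2 − 9| = |w − 3|·|w + 3|.
Restrict delta ≤ 2. Then |w − 3| < 2 gives |w| < 5, so by the triangle inequality |w + 3| ≤ 5 + 3 = 8.
Hence |w^2 − 9| ≤ 8|w − 3|, which is < eps once |w − 3| < eps/8.
Take delta = min(2, eps/8). If 0 < |w − 3| < delta then both bounds hold and |w^2 − 9| ≤ 8|w − 3| < 8·(eps/8) = eps.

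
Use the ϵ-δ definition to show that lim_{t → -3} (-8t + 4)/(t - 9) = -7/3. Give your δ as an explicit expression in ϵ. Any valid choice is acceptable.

δ = min(6, (18/17)ϵ)

Fix ϵ > 0. We want δ > 0 with 0 < |t + 3| < δ ⇒ |(-8t + 4)/(t - 9) + 7/3| < ϵ.
Combining over a common denominator, (-8t + 4)/(t - 9) + 7/3 = [(-8t + 4)·(-12) − 28·(t - 9)] / [(-12)·(t - 9)] = 68(t + 3) / ((-12)(t - 9)).
So |(-8t + 4)/(t - 9) + 7/3| = 68|t + 3| / (12·|t − 9|).
Require δ ≤ 6, so |t − 9| ≥ |-12| − |t + 3| > 12 − 6 = 6.
Hence |(-8t + 4)/(t - 9) + 7/3| < 68|t + 3|/(12·6) = (17/18)|t + 3|, which is < ϵ once |t + 3| < (18/17)ϵ.
Take δ = min(6, (18/17)ϵ). Then 0 < |t + 3| < δ forces both bounds, so |(-8t + 4)/(t - 9) + 7/3| < ϵ.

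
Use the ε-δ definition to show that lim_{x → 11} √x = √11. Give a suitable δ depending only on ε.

Let ε > 0 be given. We want δ > 0 such that 0 < |x − 11| < δ implies |√x − √11| < ε.
Multiplying by the conjugate, |√x − √11| = |x − 11|/(√x + √11).
Restrict δ ≤ 11 so that |x − 11| < 11 forces x > 0, and then √x + √11 > √11.
Hence |√x − √11| < |x − 11|/√11, which is < ε once |x − 11| < √11·ε.
Take δ = min(11, √11·ε). If 0 < |x − 11| < δ then x > 0 and |√x − √11| < |x − 11|/√11 < ε.

δ = min(11, √11·ε)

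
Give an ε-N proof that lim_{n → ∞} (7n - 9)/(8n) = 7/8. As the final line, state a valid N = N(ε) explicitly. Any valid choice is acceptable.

Fix ε > 0. For n ≥ 1, |(7n - 9)/(8n) − (7/8)| = |-72|/(8(8n)) = 72/(8(8n)).
Since 8n ≥ 8n for n ≥ 1, this is ≤ 72/(8·8n) = (9/8)/n.
So |(7n - 9)/(8n) − (7/8)| < ε whenever n > (9/8)/ε.
Take N = (9/8)/ε. If n > N then |(7n - 9)/(8n) − (7/8)| ≤ (9/8)/n < ε.

N = (9/8)/ε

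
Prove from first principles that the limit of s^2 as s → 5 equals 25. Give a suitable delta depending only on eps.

Let eps > 0. We seek delta > 0 with 0 < |s − 5| < delta ⇒ |s^2 − 25| < eps.
Factor: s^2 − 25 = (s − 5)(s + 5), so |s^2 − 25| = |s − 5|·|s + 5|.
Restrict delta ≤ 1. Then |s − 5| < 1 gives |s| < 6, so by the triangle inequality |s + 5| ≤ 6 + 5 = 11.
Hence |s^2 − 25| ≤ 11|s − 5|, which is < eps once |s − 5| < eps/11.
Take delta = min(1, eps/11). If 0 < |s − 5| < delta then both bounds hold and |s^2 − 25| ≤ 11|s − 5| < 11·(eps/11) = eps.

delta = min(1, eps/11)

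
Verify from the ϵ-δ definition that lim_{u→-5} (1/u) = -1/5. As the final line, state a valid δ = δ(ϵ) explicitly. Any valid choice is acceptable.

δ = min(5/2, (25/2)ϵ)

Fix ϵ > 0. We seek δ > 0 such that 0 < |u + 5| < δ implies |1/u + 1/5| < ϵ.
|1/u + 1/5| = |-5 − u|/(5·|u|) = |u + 5|/(5|u|).
Restrict δ ≤ 5/2. Then |u + 5| < 5/2 gives |u| > 5/2, so 5|u| > 25/2.
Then |1/u + 1/5| < |u + 5|/(25/2), which is < ϵ when |u + 5| < (25/2)ϵ.
Take δ = min(5/2, (25/2)ϵ). Then 0 < |u + 5| < δ gives both |u + 5| < 5/2 and |u + 5| < (25/2)ϵ, so |1/u + 1/5| < ϵ.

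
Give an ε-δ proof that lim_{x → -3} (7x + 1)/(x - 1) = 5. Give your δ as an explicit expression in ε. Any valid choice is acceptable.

δ = min(2, ε)

Let ε > 0 be given. We want δ > 0 with 0 < |x + 3| < δ ⇒ |(7x + 1)/(x - 1) − 5| < ε.
Combining over a common denominator, (7x + 1)/(x - 1) − 5 = [(7x + 1)·(-4) − (-20)·(x - 1)] / [(-4)·(x - 1)] = -8(x + 3) / ((-4)(x - 1)).
So |(7x + 1)/(x - 1) − 5| = 8|x + 3| / (4·|x − 1|).
Restrict δ ≤ 2. Then |x + 3| < 2 gives |x − 1| = |(x + 3) + (-4)| ≥ 4 − 2 = 2.
Hence |(7x + 1)/(x - 1) − 5| < 8|x + 3|/(4·2) = |x + 3|, which is < ε once |x + 3| < ε.
Take δ = min(2, ε). Then 0 < |x + 3| < δ forces both bounds, so |(7x + 1)/(x - 1) − 5| < ε.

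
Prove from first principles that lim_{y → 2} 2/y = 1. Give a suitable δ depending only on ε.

Let ε > 0 be given. We seek δ > 0 such that 0 < |y − 2| < δ implies |2/y − 1| < ε.
|2/y − 1| = 2·|2 − y|/(2·|y|) = 2|y − 2|/(2|y|).
Require δ ≤ 1 so that |y| > 2 − 1 = 1, hence 2|y| > 2.
Then |2/y − 1| < 2|y − 2|/2, which is < ε when |y − 2| < ε.
Take δ = min(1, ε). Then 0 < |y − 2| < δ gives both |y − 2| < 1 and |y − 2| < ε, so |2/y − 1| < ε.

δ = min(1, ε)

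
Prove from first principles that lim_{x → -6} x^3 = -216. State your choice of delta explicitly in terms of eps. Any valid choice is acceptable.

Let eps > 0 be given. We seek delta > 0 with 0 < |x + 6| < delta ⇒ |x^3 + 216| < eps.
Factor: x^3 + 216 = (x + 6)(x^2 - 6x + 36), so |x^3 + 216| = |x + 6|·|x^2 - 6x + 36|.
Impose delta ≤ 1 so that |x| < 7; then |x^2 - 6x + 36| ≤ 127.
Hence |x^3 + 216| ≤ 127|x + 6|, which is < eps once |x + 6| < eps/127.
Take delta = min(1, eps/127). If 0 < |x + 6| < delta then both bounds hold and |x^3 + 216| ≤ 127|x + 6| < 127·(eps/127) = eps.

delta = min(1, eps/127)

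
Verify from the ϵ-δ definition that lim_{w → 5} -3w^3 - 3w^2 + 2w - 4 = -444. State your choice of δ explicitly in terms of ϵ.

δ = min(1, ϵ/304)

Suppose ϵ > 0. We want δ > 0 such that 0 < |w − 5| < δ implies |(-3w^3 - 3w^2 + 2w - 4) + 444| < ϵ.
(-3w^3 - 3w^2 + 2w - 4) + 444 = -3w^3 - 3w^2 + 2w + 440 = (w − 5)(-3w^2 - 18w - 88).
So |(-3w^3 - 3w^2 + 2w - 4) + 444| = |w − 5|·|-3w^2 - 18w - 88|.
Assume first that |w − 5| < 1, so |w| < 6. Then |-3w^2 - 18w - 88| ≤ 3·6^2 + 18·6 + 88 = 304.
Hence |(-3w^3 - 3w^2 + 2w - 4) + 444| ≤ 304|w − 5| < ϵ provided |w − 5| < ϵ/304.
Take δ = min(1, ϵ/304). Then 0 < |w − 5| < δ gives both |w − 5| < 1 and |w − 5| < ϵ/304, so |(-3w^3 - 3w^2 + 2w - 4) + 444| < ϵ.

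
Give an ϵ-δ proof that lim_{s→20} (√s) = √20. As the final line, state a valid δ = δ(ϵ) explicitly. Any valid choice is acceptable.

Let ϵ > 0 be given. We want δ > 0 such that 0 < |s − 20| < δ implies |√s − √20| < ϵ.
Rationalise: √s − √20 = (s − 20)/(√s + √20), so |√s − √20| = |s − 20|/(√s + √20).
Restrict δ ≤ 20 so that |s − 20| < 20 forces s > 0, and then √s + √20 > √20.
Hence |√s − √20| < |s − 20|/√20, which is < ϵ once |s − 20| < √20·ϵ.
Take δ = min(20, √20·ϵ). If 0 < |s − 20| < δ then s > 0 and |√s − √20| < |s − 20|/√20 < ϵ.

δ = min(20, √20·ϵ)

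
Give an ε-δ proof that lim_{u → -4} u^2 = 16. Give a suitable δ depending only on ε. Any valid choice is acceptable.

δ = min(2, ε/10)

Let ε > 0 be given. We seek δ > 0 with 0 < |u + 4| < δ ⇒ |u^2 − 16| < ε.
Factor: u^2 − 16 = (u + 4)(u - 4), so |u^2 − 16| = |u + 4|·|u - 4|.
Restrict δ ≤ 2. Then |u + 4| < 2 gives |u| < 6, so by the triangle inequality |u - 4| ≤ 6 + 4 = 10.
Hence |u^2 − 16| ≤ 10|u + 4|, which is < ε once |u + 4| < ε/10.
Take δ = min(2, ε/10). If 0 < |u + 4| < δ then both bounds hold and |u^2 − 16| ≤ 10|u + 4| < 10·(ε/10) = ε.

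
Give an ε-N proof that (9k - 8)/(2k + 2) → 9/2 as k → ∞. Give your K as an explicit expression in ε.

K = (17/2)/ε

Suppose ε > 0. For k ≥ 1, |(9k - 8)/(2k + 2) − (9/2)| = |-34|/(2(2k + 2)) = 34/(2(2k + 2)).
Since 2k + 2 ≥ 2k for k ≥ 1, this is ≤ 34/(2·2k) = (17/2)/k.
So |(9k - 8)/(2k + 2) − (9/2)| < ε whenever k > (17/2)/ε.
Take K = (17/2)/ε. If k > K then |(9k - 8)/(2k + 2) − (9/2)| ≤ (17/2)/k < ε.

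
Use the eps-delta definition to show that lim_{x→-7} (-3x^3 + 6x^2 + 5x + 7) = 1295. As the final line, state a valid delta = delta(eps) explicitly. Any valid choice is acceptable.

Fix eps > 0. We want delta > 0 such that 0 < |x + 7| < delta implies |(-3x^3 + 6x^2 + 5x + 7) − 1295| < eps.
(-3x^3 + 6x^2 + 5x + 7) − 1295 = -3x^3 + 6x^2 + 5x - 1288 = (x + 7)(-3x^2 + 27x - 184).
So |(-3x^3 + 6x^2 + 5x + 7) − 1295| = |x + 7|·|-3x^2 + 27x - 184|.
Require delta ≤ 1. Then |x + 7| < 1 gives |x| < 8, and by the triangle inequality |-3x^2 + 27x - 184| ≤ 3·8^2 + 27·8 + 184 = 592.
Hence |(-3x^3 + 6x^2 + 5x + 7) − 1295| ≤ 592|x + 7| < eps provided |x + 7| < eps/592.
Take delta = min(1, eps/592). Then 0 < |x + 7| < delta gives both |x + 7| < 1 and |x + 7| < eps/592, so |(-3x^3 + 6x^2 + 5x + 7) − 1295| < eps.

delta = min(1, eps/592)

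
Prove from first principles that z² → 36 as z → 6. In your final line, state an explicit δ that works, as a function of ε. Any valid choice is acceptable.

Let ε > 0. We seek δ > 0 with 0 < |z − 6| < δ ⇒ |z² − 36| < ε.
Factor: z² − 36 = (z − 6)(z + 6), so |z² − 36| = |z − 6|·|z + 6|.
Restrict δ ≤ 1. Then |z − 6| < 1 gives |z| < 7, so by the triangle inequality |z + 6| ≤ 7 + 6 = 13.
Hence |z² − 36| ≤ 13|z − 6|, which is < ε once |z − 6| < ε/13.
Take δ = min(1, ε/13). If 0 < |z − 6| < δ then both bounds hold and |z² − 36| ≤ 13|z − 6| < 13·(ε/13) = ε.

δ = min(1, ε/13)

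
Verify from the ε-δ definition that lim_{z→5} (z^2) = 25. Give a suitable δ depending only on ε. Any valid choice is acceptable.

Suppose ε > 0. We seek δ > 0 with 0 < |z − 5| < δ ⇒ |z^2 − 25| < ε.
Factor: z^2 − 25 = (z − 5)(z + 5), so |z^2 − 25| = |z − 5|·|z + 5|.
Impose δ ≤ 1 so that |z| < 6; then |z + 5| ≤ 11.
Hence |z^2 − 25| ≤ 11|z − 5|, which is < ε once |z − 5| < ε/11.
Take δ = min(1, ε/11). If 0 < |z − 5| < δ then both bounds hold and |z^2 − 25| ≤ 11|z − 5| < 11·(ε/11) = ε.

δ = min(1, ε/11)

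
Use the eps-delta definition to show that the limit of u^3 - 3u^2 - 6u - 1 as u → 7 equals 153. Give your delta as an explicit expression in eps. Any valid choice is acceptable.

delta = min(1, eps/118)

Fix eps > 0. We want delta > 0 such that 0 < |u − 7| < delta implies |(u^3 - 3u^2 - 6u - 1) − 153| < eps.
(u^3 - 3u^2 - 6u - 1) − 153 = u^3 - 3u^2 - 6u - 154 = (u − 7)(u^2 + 4u + 22).
So |(u^3 - 3u^2 - 6u - 1) − 153| = |u − 7|·|u^2 + 4u + 22|.
Require delta ≤ 1. Then |u − 7| < 1 gives |u| < 8, and by the triangle inequality |u^2 + 4u + 22| ≤ 8^2 + 4·8 + 22 = 118.
Hence |(u^3 - 3u^2 - 6u - 1) − 153| ≤ 118|u − 7| < eps provided |u − 7| < eps/118.
Choosing delta = min(1, eps/118) ensures both conditions, hence |(u^3 - 3u^2 - 6u - 1) − 153| < eps.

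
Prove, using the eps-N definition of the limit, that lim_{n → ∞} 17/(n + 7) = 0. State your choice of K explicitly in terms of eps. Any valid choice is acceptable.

K = 17/eps

Fix eps > 0. For n ≥ 1, |17/(n + 7) − 0| = 17/(n + 7) ≤ 17/n.
We need 17/n < eps, i.e. n > 17/eps.
Take K = 17/eps. If n > K then |17/(n + 7)| ≤ 17/n < eps.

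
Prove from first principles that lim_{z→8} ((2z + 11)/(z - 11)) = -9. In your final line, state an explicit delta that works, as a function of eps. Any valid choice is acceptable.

Let eps > 0. We want delta > 0 with 0 < |z − 8| < delta ⇒ |(2z + 11)/(z - 11) + 9| < eps.
Combining over a common denominator, (2z + 11)/(z - 11) + 9 = [(2z + 11)·(-3) − 27·(z - 11)] / [(-3)·(z - 11)] = -33(z − 8) / ((-3)(z - 11)).
So |(2z + 11)/(z - 11) + 9| = 33|z − 8| / (3·|z − 11|).
Restrict delta ≤ 3/2. Then |z − 8| < 3/2 gives |z − 11| = |(z − 8) + (-3)| ≥ 3 − 3/2 = 3/2.
Hence |(2z + 11)/(z - 11) + 9| < 33|z − 8|/(3·(3/2)) = (22/3)|z − 8|, which is < eps once |z − 8| < (3/22)eps.
Take delta = min(3/2, (3/22)eps). Then 0 < |z − 8| < delta forces both bounds, so |(2z + 11)/(z - 11) + 9| < eps.

delta = min(3/2, (3/22)eps)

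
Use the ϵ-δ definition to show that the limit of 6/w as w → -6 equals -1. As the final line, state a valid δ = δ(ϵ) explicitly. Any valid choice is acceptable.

Fix ϵ > 0. We seek δ > 0 such that 0 < |w + 6| < δ implies |6/w + 1| < ϵ.
|6/w + 1| = 6·|-6 − w|/(6·|w|) = 6|w + 6|/(6|w|).
Require δ ≤ 3 so that |w| > 6 − 3 = 3, hence 6|w| > 18.
Then |6/w + 1| < 6|w + 6|/18, which is < ϵ when |w + 6| < 3ϵ.
Take δ = min(3, 3ϵ). Then 0 < |w + 6| < δ gives both |w + 6| < 3 and |w + 6| < 3ϵ, so |6/w + 1| < ϵ.

δ = min(3, 3ϵ)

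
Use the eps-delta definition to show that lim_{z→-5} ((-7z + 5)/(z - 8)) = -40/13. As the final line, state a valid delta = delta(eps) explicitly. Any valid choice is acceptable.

Let eps > 0. We want delta > 0 with 0 < |z + 5| < delta ⇒ |(-7z + 5)/(z - 8) + 40/13| < eps.
Combining over a common denominator, (-7z + 5)/(z - 8) + 40/13 = [(-7z + 5)·(-13) − 40·(z - 8)] / [(-13)·(z - 8)] = 51(z + 5) / ((-13)(z - 8)).
So |(-7z + 5)/(z - 8) + 40/13| = 51|z + 5| / (13·|z − 8|).
Require delta ≤ 13/2, so |z − 8| ≥ |-13| − |z + 5| > 13 − 13/2 = 13/2.
Hence |(-7z + 5)/(z - 8) + 40/13| < 51|z + 5|/(13·(13/2)) = (102/169)|z + 5|, which is < eps once |z + 5| < (169/102)eps.
Take delta = min(13/2, (169/102)eps). Then 0 < |z + 5| < delta forces both bounds, so |(-7z + 5)/(z - 8) + 40/13| < eps.

delta = min(13/2, (169/102)eps)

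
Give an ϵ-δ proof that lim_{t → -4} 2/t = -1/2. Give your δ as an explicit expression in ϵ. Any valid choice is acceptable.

Let ϵ > 0 be given. We seek δ > 0 such that 0 < |t + 4| < δ implies |2/t + 1/2| < ϵ.
|2/t + 1/2| = 2·|-4 − t|/(4·|t|) = 2|t + 4|/(4|t|).
Require δ ≤ 2 so that |t| > 4 − 2 = 2, hence 4|t| > 8.
Then |2/t + 1/2| < 2|t + 4|/8, which is < ϵ when |t + 4| < 4ϵ.
Take δ = min(2, 4ϵ). Then 0 < |t + 4| < δ gives both |t + 4| < 2 and |t + 4| < 4ϵ, so |2/t + 1/2| < ϵ.

δ = min(2, 4ϵ)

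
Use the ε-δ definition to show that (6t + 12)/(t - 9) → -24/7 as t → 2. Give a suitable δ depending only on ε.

δ = min(7/2, (49/132)ε)

Let ε > 0. We want δ > 0 with 0 < |t − 2| < δ ⇒ |(6t + 12)/(t - 9) + 24/7| < ε.
Combining over a common denominator, (6t + 12)/(t - 9) + 24/7 = [(6t + 12)·(-7) − 24·(t - 9)] / [(-7)·(t - 9)] = -66(t − 2) / ((-7)(t - 9)).
So |(6t + 12)/(t - 9) + 24/7| = 66|t − 2| / (7·|t − 9|).
Restrict δ ≤ 7/2. Then |t − 2| < 7/2 gives |t − 9| = |(t − 2) + (-7)| ≥ 7 − 7/2 = 7/2.
Hence |(6t + 12)/(t - 9) + 24/7| < 66|t − 2|/(7·(7/2)) = (132/49)|t − 2|, which is < ε once |t − 2| < (49/132)ε.
Take δ = min(7/2, (49/132)ε). Then 0 < |t − 2| < δ forces both bounds, so |(6t + 12)/(t - 9) + 24/7| < ε.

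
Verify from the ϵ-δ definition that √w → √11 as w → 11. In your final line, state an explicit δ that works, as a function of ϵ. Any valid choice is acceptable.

Fix ϵ > 0. We want δ > 0 such that 0 < |w − 11| < δ implies |√w − √11| < ϵ.
Rationalise: √w − √11 = (w − 11)/(√w + √11), so |√w − √11| = |w − 11|/(√w + √11).
Restrict δ ≤ 11 so that |w − 11| < 11 forces w > 0, and then √w + √11 > √11.
Hence |√w − √11| < |w − 11|/√11, which is < ϵ once |w − 11| < √11·ϵ.
Take δ = min(11, √11·ϵ). If 0 < |w − 11| < δ then w > 0 and |√w − √11| < |w − 11|/√11 < ϵ.

δ = min(11, √11·ϵ)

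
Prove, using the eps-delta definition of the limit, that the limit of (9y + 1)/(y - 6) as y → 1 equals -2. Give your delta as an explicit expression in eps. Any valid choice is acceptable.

Let eps > 0. We want delta > 0 with 0 < |y − 1| < delta ⇒ |(9y + 1)/(y - 6) + 2| < eps.
Combining over a common denominator, (9y + 1)/(y - 6) + 2 = [(9y + 1)·(-5) − 10·(y - 6)] / [(-5)·(y - 6)] = -55(y − 1) / ((-5)(y - 6)).
So |(9y + 1)/(y - 6) + 2| = 55|y − 1| / (5·|y − 6|).
Restrict delta ≤ 5/2. Then |y − 1| < 5/2 gives |y − 6| = |(y − 1) + (-5)| ≥ 5 − 5/2 = 5/2.
Hence |(9y + 1)/(y - 6) + 2| < 55|y − 1|/(5·(5/2)) = (22/5)|y − 1|, which is < eps once |y − 1| < (5/22)eps.
Take delta = min(5/2, (5/22)eps). Then 0 < |y − 1| < delta forces both bounds, so |(9y + 1)/(y - 6) + 2| < eps.

delta = min(5/2, (5/22)eps)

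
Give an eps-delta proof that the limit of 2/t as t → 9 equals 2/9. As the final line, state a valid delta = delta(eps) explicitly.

Fix eps > 0. We seek delta > 0 such that 0 < |t − 9| < delta implies |2/t − (2/9)| < eps.
|2/t − (2/9)| = 2·|9 − t|/(9·|t|) = 2|t − 9|/(9|t|).
Require delta ≤ 9/2 so that |t| > 9 − 9/2 = 9/2, hence 9|t| > 81/2.
Then |2/t − (2/9)| < 2|t − 9|/(81/2), which is < eps when |t − 9| < (81/4)eps.
Take delta = min(9/2, (81/4)eps). Then 0 < |t − 9| < delta gives both |t − 9| < 9/2 and |t − 9| < (81/4)eps, so |2/t − (2/9)| < eps.

delta = min(9/2, (81/4)eps)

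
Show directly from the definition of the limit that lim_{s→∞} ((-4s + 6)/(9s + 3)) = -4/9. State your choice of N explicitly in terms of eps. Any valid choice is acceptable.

Suppose eps > 0. We seek N > 0 such that s > N implies |(-4s + 6)/(9s + 3) + 4/9| < eps.
(-4s + 6)/(9s + 3) + 4/9 = (9(-4s + 6) − (-4)(9s + 3)) / (9(9s + 3)) = 66/(9(9s + 3)).
For s > 0 we have 9s + 3 > 9s, so |(-4s + 6)/(9s + 3) + 4/9| = 66/(9(9s + 3)) < 66/(9·9s) = (22/27)/s.
Thus |(-4s + 6)/(9s + 3) + 4/9| < eps whenever s > (22/27)/eps.
Take N = (22/27)/eps. If s > N then |(-4s + 6)/(9s + 3) + 4/9| < (22/27)/s < eps.

N = (22/27)/eps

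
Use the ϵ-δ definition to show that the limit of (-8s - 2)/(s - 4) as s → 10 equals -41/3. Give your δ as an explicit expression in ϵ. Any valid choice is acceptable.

δ = min(3, (9/17)ϵ)

Let ϵ > 0 be given. We want δ > 0 with 0 < |s − 10| < δ ⇒ |(-8s - 2)/(s - 4) + 41/3| < ϵ.
Combining over a common denominator, (-8s - 2)/(s - 4) + 41/3 = [(-8s - 2)·6 − (-82)·(s - 4)] / [6·(s - 4)] = 34(s − 10) / (6(s - 4)).
So |(-8s - 2)/(s - 4) + 41/3| = 34|s − 10| / (6·|s − 4|).
Require δ ≤ 3, so |s − 4| ≥ |6| − |s − 10| > 6 − 3 = 3.
Hence |(-8s - 2)/(s - 4) + 41/3| < 34|s − 10|/(6·3) = (17/9)|s − 10|, which is < ϵ once |s − 10| < (9/17)ϵ.
Take δ = min(3, (9/17)ϵ). Then 0 < |s − 10| < δ forces both bounds, so |(-8s - 2)/(s - 4) + 41/3| < ϵ.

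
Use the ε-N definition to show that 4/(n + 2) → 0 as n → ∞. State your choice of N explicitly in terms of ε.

Suppose ε > 0. For n ≥ 1, |4/(n + 2) − 0| = 4/(n + 2) ≤ 4/n.
We need 4/n < ε, i.e. n > 4/ε.
Take N = 4/ε. If n > N then |4/(n + 2)| ≤ 4/n < ε.

N = 4/ε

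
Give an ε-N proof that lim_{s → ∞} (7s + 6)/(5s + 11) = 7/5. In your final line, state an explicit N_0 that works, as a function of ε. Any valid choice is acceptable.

Fix ε > 0. We seek N_0 > 0 such that s > N_0 implies |(7s + 6)/(5s + 11) − (7/5)| < ε.
(7s + 6)/(5s + 11) − (7/5) = (5(7s + 6) − 7(5s + 11)) / (5(5s + 11)) = -47/(5(5s + 11)).
For s > 0 we have 5s + 11 > 5s, so |(7s + 6)/(5s + 11) − (7/5)| = 47/(5(5s + 11)) < 47/(5·5s) = (47/25)/s.
Thus |(7s + 6)/(5s + 11) − (7/5)| < ε whenever s > (47/25)/ε.
Take N_0 = (47/25)/ε. If s > N_0 then |(7s + 6)/(5s + 11) − (7/5)| < (47/25)/s < ε.

N_0 = (47/25)/ε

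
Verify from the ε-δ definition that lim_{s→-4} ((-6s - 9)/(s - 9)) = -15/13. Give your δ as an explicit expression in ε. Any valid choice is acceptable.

Let ε > 0. We want δ > 0 with 0 < |s + 4| < δ ⇒ |(-6s - 9)/(s - 9) + 15/13| < ε.
Combining over a common denominator, (-6s - 9)/(s - 9) + 15/13 = [(-6s - 9)·(-13) − 15·(s - 9)] / [(-13)·(s - 9)] = 63(s + 4) / ((-13)(s - 9)).
So |(-6s - 9)/(s - 9) + 15/13| = 63|s + 4| / (13·|s − 9|).
Restrict δ ≤ 13/2. Then |s + 4| < 13/2 gives |s − 9| = |(s + 4) + (-13)| ≥ 13 − 13/2 = 13/2.
Hence |(-6s - 9)/(s - 9) + 15/13| < 63|s + 4|/(13·(13/2)) = (126/169)|s + 4|, which is < ε once |s + 4| < (169/126)ε.
Take δ = min(13/2, (169/126)ε). Then 0 < |s + 4| < δ forces both bounds, so |(-6s - 9)/(s - 9) + 15/13| < ε.

δ = min(13/2, (169/126)ε)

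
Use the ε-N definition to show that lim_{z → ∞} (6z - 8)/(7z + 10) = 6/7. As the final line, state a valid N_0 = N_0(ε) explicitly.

Suppose ε > 0. We seek N_0 > 0 such that z > N_0 implies |(6z - 8)/(7z + 10) − (6/7)| < ε.
(6z - 8)/(7z + 10) − (6/7) = (7(6z - 8) − 6(7z + 10)) / (7(7z + 10)) = -116/(7(7z + 10)).
For z > 0 we have 7z + 10 > 7z, so |(6z - 8)/(7z + 10) − (6/7)| = 116/(7(7z + 10)) < 116/(7·7z) = (116/49)/z.
Thus |(6z - 8)/(7z + 10) − (6/7)| < ε whenever z > (116/49)/ε.
Take N_0 = (116/49)/ε. If z > N_0 then |(6z - 8)/(7z + 10) − (6/7)| < (116/49)/z < ε.

N_0 = (116/49)/ε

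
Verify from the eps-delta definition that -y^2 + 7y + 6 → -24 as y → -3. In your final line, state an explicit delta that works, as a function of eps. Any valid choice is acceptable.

delta = min(2, eps/15)

Fix eps > 0. We want delta > 0 such that 0 < |y + 3| < delta implies |(-y^2 + 7y + 6) + 24| < eps.
(-y^2 + 7y + 6) + 24 = -y^2 + 7y + 30 = (y + 3)(-y + 10).
So |(-y^2 + 7y + 6) + 24| = |y + 3|·|-y + 10|.
Require delta ≤ 2. Then |y + 3| < 2 gives |y| < 5, and by the triangle inequality |-y + 10| ≤ 5 + 10 = 15.
Hence |(-y^2 + 7y + 6) + 24| ≤ 15|y + 3| < eps provided |y + 3| < eps/15.
Take delta = min(2, eps/15). Then 0 < |y + 3| < delta gives both |y + 3| < 2 and |y + 3| < eps/15, so |(-y^2 + 7y + 6) + 24| < eps.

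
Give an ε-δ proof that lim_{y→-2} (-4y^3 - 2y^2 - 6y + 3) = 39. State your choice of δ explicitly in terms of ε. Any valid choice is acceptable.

Let ε > 0 be given. We want δ > 0 such that 0 < |y + 2| < δ implies |(-4y^3 - 2y^2 - 6y + 3) − 39| < ε.
(-4y^3 - 2y^2 - 6y + 3) − 39 = -4y^3 - 2y^2 - 6y - 36 = (y + 2)(-4y^2 + 6y - 18).
So |(-4y^3 - 2y^2 - 6y + 3) − 39| = |y + 2|·|-4y^2 + 6y - 18|.
Require δ ≤ 2. Then |y + 2| < 2 gives |y| < 4, and by the triangle inequality |-4y^2 + 6y - 18| ≤ 4·4^2 + 6·4 + 18 = 106.
Hence |(-4y^3 - 2y^2 - 6y + 3) − 39| ≤ 106|y + 2| < ε provided |y + 2| < ε/106.
Take δ = min(2, ε/106). Then 0 < |y + 2| < δ gives both |y + 2| < 2 and |y + 2| < ε/106, so |(-4y^3 - 2y^2 - 6y + 3) − 39| < ε.

δ = min(2, ε/106)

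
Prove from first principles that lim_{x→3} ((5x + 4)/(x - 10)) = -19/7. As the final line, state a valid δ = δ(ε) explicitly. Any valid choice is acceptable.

δ = min(7/2, (49/108)ε)

Let ε > 0. We want δ > 0 with 0 < |x − 3| < δ ⇒ |(5x + 4)/(x - 10) + 19/7| < ε.
Combining over a common denominator, (5x + 4)/(x - 10) + 19/7 = [(5x + 4)·(-7) − 19·(x - 10)] / [(-7)·(x - 10)] = -54(x − 3) / ((-7)(x - 10)).
So |(5x + 4)/(x - 10) + 19/7| = 54|x − 3| / (7·|x − 10|).
Restrict δ ≤ 7/2. Then |x − 3| < 7/2 gives |x − 10| = |(x − 3) + (-7)| ≥ 7 − 7/2 = 7/2.
Hence |(5x + 4)/(x - 10) + 19/7| < 54|x − 3|/(7·(7/2)) = (108/49)|x − 3|, which is < ε once |x − 3| < (49/108)ε.
Take δ = min(7/2, (49/108)ε). Then 0 < |x − 3| < δ forces both bounds, so |(5x + 4)/(x - 10) + 19/7| < ε.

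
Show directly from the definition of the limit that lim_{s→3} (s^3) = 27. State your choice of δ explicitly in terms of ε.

Suppose ε > 0. We seek δ > 0 with 0 < |s − 3| < δ ⇒ |s^3 − 27| < ε.
Factor: s^3 − 27 = (s − 3)(s^2 + 3s + 9), so |s^3 − 27| = |s − 3|·|s^2 + 3s + 9|.
Impose δ ≤ 1 so that |s| < 4; then |s^2 + 3s + 9| ≤ 37.
Hence |s^3 − 27| ≤ 37|s − 3|, which is < ε once |s − 3| < ε/37.
Take δ = min(1, ε/37). If 0 < |s − 3| < δ then both bounds hold and |s^3 − 27| ≤ 37|s − 3| < 37·(ε/37) = ε.

δ = min(1, ε/37)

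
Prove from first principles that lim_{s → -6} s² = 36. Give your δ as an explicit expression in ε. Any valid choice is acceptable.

Suppose ε > 0. We seek δ > 0 with 0 < |s + 6| < δ ⇒ |s² − 36| < ε.
Factor: s² − 36 = (s + 6)(s - 6), so |s² − 36| = |s + 6|·|s - 6|.
Restrict δ ≤ 1. Then |s + 6| < 1 gives |s| < 7, so by the triangle inequality |s - 6| ≤ 7 + 6 = 13.
Hence |s² − 36| ≤ 13|s + 6|, which is < ε once |s + 6| < ε/13.
Take δ = min(1, ε/13). If 0 < |s + 6| < δ then both bounds hold and |s² − 36| ≤ 13|s + 6| < 13·(ε/13) = ε.

δ = min(1, ε/13)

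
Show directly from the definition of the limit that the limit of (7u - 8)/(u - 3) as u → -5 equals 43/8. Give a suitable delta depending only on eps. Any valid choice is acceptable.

Fix eps > 0. We want delta > 0 with 0 < |u + 5| < delta ⇒ |(7u - 8)/(u - 3) − (43/8)| < eps.
Combining over a common denominator, (7u - 8)/(u - 3) − (43/8) = [(7u - 8)·(-8) − (-43)·(u - 3)] / [(-8)·(u - 3)] = -13(u + 5) / ((-8)(u - 3)).
So |(7u - 8)/(u - 3) − (43/8)| = 13|u + 5| / (8·|u − 3|).
Require delta ≤ 4, so |u − 3| ≥ |-8| − |u + 5| > 8 − 4 = 4.
Hence |(7u - 8)/(u - 3) − (43/8)| < 13|u + 5|/(8·4) = (13/32)|u + 5|, which is < eps once |u + 5| < (32/13)eps.
Take delta = min(4, (32/13)eps). Then 0 < |u + 5| < delta forces both bounds, so |(7u - 8)/(u - 3) − (43/8)| < eps.

delta = min(4, (32/13)eps)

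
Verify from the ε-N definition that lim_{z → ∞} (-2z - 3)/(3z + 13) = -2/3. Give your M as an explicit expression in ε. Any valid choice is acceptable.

Fix ε > 0. We seek M > 0 such that z > M implies |(-2z - 3)/(3z + 13) + 2/3| < ε.
(-2z - 3)/(3z + 13) + 2/3 = (3(-2z - 3) − (-2)(3z + 13)) / (3(3z + 13)) = 17/(3(3z + 13)).
For z > 0 we have 3z + 13 > 3z, so |(-2z - 3)/(3z + 13) + 2/3| = 17/(3(3z + 13)) < 17/(3·3z) = (17/9)/z.
Thus |(-2z - 3)/(3z + 13) + 2/3| < ε whenever z > (17/9)/ε.
Take M = (17/9)/ε. If z > M then |(-2z - 3)/(3z + 13) + 2/3| < (17/9)/z < ε.

M = (17/9)/ε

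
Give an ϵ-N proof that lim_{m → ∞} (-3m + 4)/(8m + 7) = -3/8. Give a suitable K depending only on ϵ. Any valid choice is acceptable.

Fix ϵ > 0. For m ≥ 1, |(-3m + 4)/(8m + 7) + 3/8| = |53|/(8(8m + 7)) = 53/(8(8m + 7)).
Since 8m + 7 ≥ 8m for m ≥ 1, this is ≤ 53/(8·8m) = (53/64)/m.
So |(-3m + 4)/(8m + 7) + 3/8| < ϵ whenever m > (53/64)/ϵ.
Take K = (53/64)/ϵ. If m > K then |(-3m + 4)/(8m + 7) + 3/8| ≤ (53/64)/m < ϵ.

K = (53/64)/ϵ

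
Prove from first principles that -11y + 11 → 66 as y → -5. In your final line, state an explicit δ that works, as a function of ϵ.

Fix ϵ > 0. We need δ > 0 so that 0 < |y + 5| < δ implies |(-11y + 11) − 66| < ϵ.
Since (-11y + 11) − 66 = -11(y + 5), we have |(-11y + 11) − 66| = 11|y + 5|.
So 11|y + 5| < ϵ exactly when |y + 5| < ϵ/11.
Choosing δ = ϵ/11 gives |(-11y + 11) − 66| = 11|y + 5| < ϵ whenever |y + 5| < δ.

δ = ϵ/11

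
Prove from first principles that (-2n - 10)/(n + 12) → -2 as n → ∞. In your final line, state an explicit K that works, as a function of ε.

K = 14/ε

Fix ε > 0. For n ≥ 1, |(-2n - 10)/(n + 12) + 2| = |14|/((n + 12)) = 14/((n + 12)).
Since n + 12 ≥ n for n ≥ 1, this is ≤ 14/(n) = 14/n.
So |(-2n - 10)/(n + 12) + 2| < ε whenever n > 14/ε.
Take K = 14/ε. If n > K then |(-2n - 10)/(n + 12) + 2| ≤ 14/n < ε.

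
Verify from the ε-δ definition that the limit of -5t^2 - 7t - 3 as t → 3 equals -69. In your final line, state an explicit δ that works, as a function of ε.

Suppose ε > 0. We want δ > 0 such that 0 < |t − 3| < δ implies |(-5t^2 - 7t - 3) + 69| < ε.
(-5t^2 - 7t - 3) + 69 = -5t^2 - 7t + 66 = (t − 3)(-5t - 22).
So |(-5t^2 - 7t - 3) + 69| = |t − 3|·|-5t - 22|.
Require δ ≤ 2. Then |t − 3| < 2 gives |t| < 5, and by the triangle inequality |-5t - 22| ≤ 5·5 + 22 = 47.
Hence |(-5t^2 - 7t - 3) + 69| ≤ 47|t − 3| < ε provided |t − 3| < ε/47.
Choosing δ = min(2, ε/47) ensures both conditions, hence |(-5t^2 - 7t - 3) + 69| < ε.

δ = min(2, ε/47)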